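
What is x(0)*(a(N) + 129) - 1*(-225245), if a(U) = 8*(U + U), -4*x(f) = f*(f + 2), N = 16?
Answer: 225245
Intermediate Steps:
x(f) = -f*(2 + f)/4 (x(f) = -f*(f + 2)/4 = -f*(2 + f)/4)
a(U) = 16*U (a(U) = 8*(2*U) = 16*U)
x(0)*(a(N) + 129) - 1*(-225245) = (-¼*0*(2 + 0))*(16*16 + 129) - 1*(-225245) = (-¼*0*2)*(256 + 129) + 225245 = 0*385 + 225245 = 0 + 225245 = 225245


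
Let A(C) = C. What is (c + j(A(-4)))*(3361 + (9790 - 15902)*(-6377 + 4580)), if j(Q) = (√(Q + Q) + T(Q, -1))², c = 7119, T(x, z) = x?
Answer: 78301676375 - 175786000*I*√2 ≈ 7.8302e+10 - 2.486e+8*I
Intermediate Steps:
j(Q) = (Q + √2*√Q)² (j(Q) = (√(Q + Q) + Q)² = (√(2*Q) + Q)² = (√2*√Q + Q)² = (Q + √2*√Q)²)
(c + j(A(-4)))*(3361 + (9790 - 15902)*(-6377 + 4580)) = (7119 + (-4 + √2*√(-4))²)*(3361 + (9790 - 15902)*(-6377 + 4580)) = (7119 + (-4 + √2*(2*I))²)*(3361 - 6112*(-1797)) = (7119 + (-4 + 2*I*√2)²)*(3361 + 10983264) = (7119 + (-4 + 2*I*√2)²)*10986625 = 78213783375 + 10986625*(-4 + 2*I*√2)²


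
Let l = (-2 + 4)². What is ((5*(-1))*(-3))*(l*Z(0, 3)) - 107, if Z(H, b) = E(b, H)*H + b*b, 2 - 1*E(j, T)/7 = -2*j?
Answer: 433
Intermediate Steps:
E(j, T) = 14 + 14*j (E(j, T) = 14 - (-14)*j = 14 + 14*j)
Z(H, b) = b² + H*(14 + 14*b) (Z(H, b) = (14 + 14*b)*H + b*b = H*(14 + 14*b) + b² = b² + H*(14 + 14*b))
l = 4 (l = 2² = 4)
((5*(-1))*(-3))*(l*Z(0, 3)) - 107 = ((5*(-1))*(-3))*(4*(3² + 14*0*(1 + 3))) - 107 = (-5*(-3))*(4*(9 + 14*0*4)) - 107 = 15*(4*(9 + 0)) - 107 = 15*(4*9) - 107 = 15*36 - 107 = 540 - 107 = 433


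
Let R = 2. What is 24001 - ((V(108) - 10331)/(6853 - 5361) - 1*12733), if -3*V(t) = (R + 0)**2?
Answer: 164452381/4476 ≈ 36741.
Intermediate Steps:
V(t) = -4/3 (V(t) = -(2 + 0)**2/3 = -1/3*2**2 = -1/3*4 = -4/3)
24001 - ((V(108) - 10331)/(6853 - 5361) - 1*12733) = 24001 - ((-4/3 - 10331)/(6853 - 5361) - 1*12733) = 24001 - (-30997/3/1492 - 12733) = 24001 - (-30997/3*1/1492 - 12733) = 24001 - (-30997/4476 - 12733) = 24001 - 1*(-57023905/4476) = 24001 + 57023905/4476 = 164452381/4476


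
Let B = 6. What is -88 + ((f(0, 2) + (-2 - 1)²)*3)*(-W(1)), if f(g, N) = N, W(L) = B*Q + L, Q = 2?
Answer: -517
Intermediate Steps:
W(L) = 12 + L (W(L) = 6*2 + L = 12 + L)
-88 + ((f(0, 2) + (-2 - 1)²)*3)*(-W(1)) = -88 + ((2 + (-2 - 1)²)*3)*(-(12 + 1)) = -88 + ((2 + (-3)²)*3)*(-1*13) = -88 + ((2 + 9)*3)*(-13) = -88 + (11*3)*(-13) = -88 + 33*(-13) = -88 - 429 = -517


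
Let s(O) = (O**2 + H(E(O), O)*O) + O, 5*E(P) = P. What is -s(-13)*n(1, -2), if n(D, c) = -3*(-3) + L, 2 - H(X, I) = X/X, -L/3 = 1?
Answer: -858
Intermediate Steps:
L = -3 (L = -3*1 = -3)
E(P) = P/5
H(X, I) = 1 (H(X, I) = 2 - X/X = 2 - 1*1 = 2 - 1 = 1)
s(O) = O**2 + 2*O (s(O) = (O**2 + 1*O) + O = (O**2 + O) + O = (O + O**2) + O = O**2 + 2*O)
n(D, c) = 6 (n(D, c) = -3*(-3) - 3 = 9 - 3 = 6)
-s(-13)*n(1, -2) = -(-13*(2 - 13))*6 = -(-13*(-11))*6 = -143*6 = -1*858 = -858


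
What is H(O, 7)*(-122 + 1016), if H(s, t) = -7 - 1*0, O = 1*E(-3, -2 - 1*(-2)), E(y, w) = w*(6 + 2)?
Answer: -6258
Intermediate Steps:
E(y, w) = 8*w (E(y, w) = w*8 = 8*w)
O = 0 (O = 1*(8*(-2 - 1*(-2))) = 1*(8*(-2 + 2)) = 1*(8*0) = 1*0 = 0)
H(s, t) = -7 (H(s, t) = -7 + 0 = -7)
H(O, 7)*(-122 + 1016) = -7*(-122 + 1016) = -7*894 = -6258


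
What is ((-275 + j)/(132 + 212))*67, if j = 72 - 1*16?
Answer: -14673/344 ≈ -42.654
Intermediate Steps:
j = 56 (j = 72 - 16 = 56)
((-275 + j)/(132 + 212))*67 = ((-275 + 56)/(132 + 212))*67 = -219/344*67 = -14673/344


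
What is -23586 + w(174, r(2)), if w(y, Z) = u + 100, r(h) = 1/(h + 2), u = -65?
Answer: -23551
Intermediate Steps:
r(h) = 1/(2 + h)
w(y, Z) = 35 (w(y, Z) = -65 + 100 = 35)
-23586 + w(174, r(2)) = -23586 + 35 = -23551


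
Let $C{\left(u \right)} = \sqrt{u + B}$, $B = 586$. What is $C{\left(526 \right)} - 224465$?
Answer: $-224465 + 2 \sqrt{278} \approx -2.2443 \cdot 10^{5}$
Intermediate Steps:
$C{\left(u \right)} = \sqrt{586 + u}$ ($C{\left(u \right)} = \sqrt{u + 586} = \sqrt{586 + u}$)
$C{\left(526 \right)} - 224465 = \sqrt{586 + 526} - 224465 = \sqrt{1112} - 224465 = 2 \sqrt{278} - 224465 = -224465 + 2 \sqrt{278}$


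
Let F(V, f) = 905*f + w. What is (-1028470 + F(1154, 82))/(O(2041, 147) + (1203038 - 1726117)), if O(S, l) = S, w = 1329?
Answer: 136133/74434 ≈ 1.8289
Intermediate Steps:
F(V, f) = 1329 + 905*f (F(V, f) = 905*f + 1329 = 1329 + 905*f)
(-1028470 + F(1154, 82))/(O(2041, 147) + (1203038 - 1726117)) = (-1028470 + (1329 + 905*82))/(2041 + (1203038 - 1726117)) = (-1028470 + (1329 + 74210))/(2041 - 523079) = (-1028470 + 75539)/(-521038) = -952931*(-1/521038) = 136133/74434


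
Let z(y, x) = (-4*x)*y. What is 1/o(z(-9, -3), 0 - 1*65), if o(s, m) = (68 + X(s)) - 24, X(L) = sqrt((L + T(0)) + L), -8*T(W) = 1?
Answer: 352/17217 - 2*I*sqrt(3458)/17217 ≈ 0.020445 - 0.006831*I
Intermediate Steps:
T(W) = -1/8 (T(W) = -1/8*1 = -1/8)
z(y, x) = -4*x*y
X(L) = sqrt(-1/8 + 2*L) (X(L) = sqrt((L - 1/8) + L) = sqrt((-1/8 + L) + L) = sqrt(-1/8 + 2*L))
o(s, m) = 44 + sqrt(-2 + 32*s)/4 (o(s, m) = (68 + sqrt(-2 + 32*s)/4) - 24 = 44 + sqrt(-2 + 32*s)/4)
1/o(z(-9, -3), 0 - 1*65) = 1/(44 + sqrt(-2 + 32*(-4*(-3)*(-9)))/4) = 1/(44 + sqrt(-2 + 32*(-108))/4) = 1/(44 + sqrt(-2 - 3456)/4) = 1/(44 + sqrt(-3458)/4) = 1/(44 + (I*sqrt(3458))/4) = 1/(44 + I*sqrt(3458)/4)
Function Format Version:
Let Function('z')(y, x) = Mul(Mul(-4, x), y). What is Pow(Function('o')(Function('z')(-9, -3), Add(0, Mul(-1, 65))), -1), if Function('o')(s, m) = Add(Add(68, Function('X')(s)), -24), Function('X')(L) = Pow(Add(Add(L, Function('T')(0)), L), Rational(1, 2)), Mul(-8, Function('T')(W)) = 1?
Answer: Add(Rational(352, 17217), Mul(Rational(-2, 17217), I, Pow(3458, Rational(1, 2)))) ≈ Add(0.020445, Mul(-0.0068310, I))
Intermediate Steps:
Function('T')(W) = Rational(-1, 8) (Function('T')(W) = Mul(Rational(-1, 8), 1) = Rational(-1, 8))
Function('z')(y, x) = Mul(-4, x, y)
Function('X')(L) = Pow(Add(Rational(-1, 8), Mul(2, L)), Rational(1, 2)) (Function('X')(L) = Pow(Add(Add(L, Rational(-1, 8)), L), Rational(1, 2)) = Pow(Add(Add(Rational(-1, 8), L), L), Rational(1, 2)) = Pow(Add(Rational(-1, 8), Mul(2, L)), Rational(1, 2)))
Function('o')(s, m) = Add(44, Mul(Rational(1, 4), Pow(Add(-2, Mul(32, s)), Rational(1, 2)))) (Function('o')(s, m) = Add(Add(68, Mul(Rational(1, 4), Pow(Add(-2, Mul(32, s)), Rational(1, 2)))), -24) = Add(44, Mul(Rational(1, 4), Pow(Add(-2, Mul(32, s)), Rational(1, 2)))))
Pow(Function('o')(Function('z')(-9, -3), Add(0, Mul(-1, 65))), -1) = Pow(Add(44, Mul(Rational(1, 4), Pow(Add(-2, Mul(32, Mul(-4, -3, -9))), Rational(1, 2)))), -1) = Pow(Add(44, Mul(Rational(1, 4), Pow(Add(-2, Mul(32, -108)), Rational(1, 2)))), -1) = Pow(Add(44, Mul(Rational(1, 4), Pow(Add(-2, -3456), Rational(1, 2)))), -1) = Pow(Add(44, Mul(Rational(1, 4), Pow(-3458, Rational(1, 2)))), -1) = Pow(Add(44, Mul(Rational(1, 4), Mul(I, Pow(3458, Rational(1, 2))))), -1) = Pow(Add(44, Mul(Rational(1, 4), I, Pow(3458, Rational(1, 2)))), -1)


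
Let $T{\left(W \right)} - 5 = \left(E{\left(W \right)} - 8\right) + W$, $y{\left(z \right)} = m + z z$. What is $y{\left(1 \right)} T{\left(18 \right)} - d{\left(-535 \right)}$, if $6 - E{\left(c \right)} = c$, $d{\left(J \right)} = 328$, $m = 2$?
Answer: $-319$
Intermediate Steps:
$E{\left(c \right)} = 6 - c$
$y{\left(z \right)} = 2 + z^{2}$ ($y{\left(z \right)} = 2 + z z = 2 + z^{2}$)
$T{\left(W \right)} = 3$ ($T{\left(W \right)} = 5 + \left(\left(\left(6 - W\right) - 8\right) + W\right) = 5 + \left(\left(-2 - W\right) + W\right) = 5 - 2 = 3$)
$y{\left(1 \right)} T{\left(18 \right)} - d{\left(-535 \right)} = \left(2 + 1^{2}\right) 3 - 328 = \left(2 + 1\right) 3 - 328 = 3 \cdot 3 - 328 = 9 - 328 = -319$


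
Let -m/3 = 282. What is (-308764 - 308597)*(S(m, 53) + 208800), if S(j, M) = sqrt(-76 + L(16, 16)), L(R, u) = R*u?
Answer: -128904976800 - 3704166*sqrt(5) ≈ -1.2891e+11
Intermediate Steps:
m = -846 (m = -3*282 = -846)
S(j, M) = 6*sqrt(5) (S(j, M) = sqrt(-76 + 16*16) = sqrt(-76 + 256) = sqrt(180) = 6*sqrt(5))
(-308764 - 308597)*(S(m, 53) + 208800) = (-308764 - 308597)*(6*sqrt(5) + 208800) = -617361*(208800 + 6*sqrt(5)) = -128904976800 - 3704166*sqrt(5)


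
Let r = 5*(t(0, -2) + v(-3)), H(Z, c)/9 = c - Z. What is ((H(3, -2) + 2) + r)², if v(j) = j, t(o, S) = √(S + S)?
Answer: 3264 - 1160*I ≈ 3264.0 - 1160.0*I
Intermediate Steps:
t(o, S) = √2*√S (t(o, S) = √(2*S) = √2*√S)
H(Z, c) = -9*Z + 9*c (H(Z, c) = 9*(c - Z) = -9*Z + 9*c)
r = -15 + 10*I (r = 5*(√2*√(-2) - 3) = 5*(√2*(I*√2) - 3) = 5*(2*I - 3) = 5*(-3 + 2*I) = -15 + 10*I ≈ -15.0 + 10.0*I)
((H(3, -2) + 2) + r)² = (((-9*3 + 9*(-2)) + 2) + (-15 + 10*I))² = (((-27 - 18) + 2) + (-15 + 10*I))² = ((-45 + 2) + (-15 + 10*I))² = (-43 + (-15 + 10*I))² = (-58 + 10*I)²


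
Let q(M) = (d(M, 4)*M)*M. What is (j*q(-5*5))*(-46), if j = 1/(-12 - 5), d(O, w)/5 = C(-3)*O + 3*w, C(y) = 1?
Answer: -1868750/17 ≈ -1.0993e+5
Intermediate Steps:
d(O, w) = 5*O + 15*w (d(O, w) = 5*(1*O + 3*w) = 5*(O + 3*w) = 5*O + 15*w)
j = -1/17 (j = 1/(-17) = -1/17 ≈ -0.058824)
q(M) = M²*(60 + 5*M) (q(M) = ((5*M + 15*4)*M)*M = ((5*M + 60)*M)*M = ((60 + 5*M)*M)*M = (M*(60 + 5*M))*M = M²*(60 + 5*M))
(j*q(-5*5))*(-46) = -5*(-5*5)²*(12 - 5*5)/17*(-46) = -5*(-25)²*(12 - 25)/17*(-46) = -5*625*(-13)/17*(-46) = -1/17*(-40625)*(-46) = (40625/17)*(-46) = -1868750/17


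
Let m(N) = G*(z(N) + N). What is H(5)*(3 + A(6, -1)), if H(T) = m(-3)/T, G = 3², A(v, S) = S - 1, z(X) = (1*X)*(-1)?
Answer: 0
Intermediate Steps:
z(X) = -X (z(X) = X*(-1) = -X)
A(v, S) = -1 + S
G = 9
m(N) = 0 (m(N) = 9*(-N + N) = 9*0 = 0)
H(T) = 0 (H(T) = 0/T = 0)
H(5)*(3 + A(6, -1)) = 0*(3 + (-1 - 1)) = 0*(3 - 2) = 0*1 = 0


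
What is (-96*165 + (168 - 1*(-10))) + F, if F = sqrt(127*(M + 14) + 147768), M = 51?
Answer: -15662 + sqrt(156023) ≈ -15267.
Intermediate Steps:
F = sqrt(156023) (F = sqrt(127*(51 + 14) + 147768) = sqrt(127*65 + 147768) = sqrt(8255 + 147768) = sqrt(156023) ≈ 395.00)
(-96*165 + (168 - 1*(-10))) + F = (-96*165 + (168 - 1*(-10))) + sqrt(156023) = (-15840 + (168 + 10)) + sqrt(156023) = (-15840 + 178) + sqrt(156023) = -15662 + sqrt(156023)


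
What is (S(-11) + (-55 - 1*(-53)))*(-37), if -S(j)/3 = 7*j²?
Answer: 94091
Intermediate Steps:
S(j) = -21*j²
(S(-11) + (-55 - 1*(-53)))*(-37) = (-21*(-11)² + (-55 - 1*(-53)))*(-37) = (-21*121 + (-55 + 53))*(-37) = (-2541 - 2)*(-37) = -2543*(-37) = 94091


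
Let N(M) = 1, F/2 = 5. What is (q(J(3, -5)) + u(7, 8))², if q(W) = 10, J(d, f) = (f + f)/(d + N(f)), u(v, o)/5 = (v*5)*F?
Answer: 3097600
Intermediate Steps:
F = 10 (F = 2*5 = 10)
u(v, o) = 250*v (u(v, o) = 5*((v*5)*10) = 5*((5*v)*10) = 5*(50*v) = 250*v)
J(d, f) = 2*f/(1 + d) (J(d, f) = (f + f)/(d + 1) = (2*f)/(1 + d) = 2*f/(1 + d))
(q(J(3, -5)) + u(7, 8))² = (10 + 250*7)² = (10 + 1750)² = 1760² = 3097600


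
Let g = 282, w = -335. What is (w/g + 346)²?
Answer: 9455034169/79524 ≈ 1.1890e+5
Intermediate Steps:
(w/g + 346)² = (-335/282 + 346)² = (97237/282)² = 9455034169/79524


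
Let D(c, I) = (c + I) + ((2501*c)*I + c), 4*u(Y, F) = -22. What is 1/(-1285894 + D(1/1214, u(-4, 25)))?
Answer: -2428/3122191493 ≈ -7.7766e-7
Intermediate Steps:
u(Y, F) = -11/2 (u(Y, F) = (1/4)*(-22) = -11/2)
D(c, I) = I + 2*c + 2501*I*c (D(c, I) = (I + c) + (2501*I*c + c) = (I + c) + (c + 2501*I*c) = I + 2*c + 2501*I*c)
1/(-1285894 + D(1/1214, u(-4, 25))) = 1/(-1285894 + (-11/2 + 2*(1/1214) + 2501*(-11/2)*(1/1214))) = 1/(-1285894 + (-11/2 + 1/607 - 27511/2428)) = 1/(-1285894 - 40861/2428) = 1/(-3122191493/2428) = -2428/3122191493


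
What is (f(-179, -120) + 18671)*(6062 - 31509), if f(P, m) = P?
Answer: -470565924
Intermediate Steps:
(f(-179, -120) + 18671)*(6062 - 31509) = (-179 + 18671)*(6062 - 31509) = 18492*(-25447) = -470565924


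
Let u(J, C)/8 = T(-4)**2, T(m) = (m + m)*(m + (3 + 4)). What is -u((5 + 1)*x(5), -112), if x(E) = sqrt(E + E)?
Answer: -4608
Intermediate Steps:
T(m) = 2*m*(7 + m) (T(m) = (2*m)*(m + 7) = (2*m)*(7 + m) = 2*m*(7 + m))
x(E) = sqrt(2)*sqrt(E) (x(E) = sqrt(2*E) = sqrt(2)*sqrt(E))
u(J, C) = 4608 (u(J, C) = 8*(2*(-4)*(7 - 4))**2 = 8*(2*(-4)*3)**2 = 8*(-24)**2 = 8*576 = 4608)
-u((5 + 1)*x(5), -112) = -1*4608 = -4608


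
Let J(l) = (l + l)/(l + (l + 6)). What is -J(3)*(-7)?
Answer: 7/2 ≈ 3.5000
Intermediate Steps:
J(l) = 2*l/(6 + 2*l) (J(l) = (2*l)/(l + (6 + l)) = (2*l)/(6 + 2*l) = 2*l/(6 + 2*l))
-J(3)*(-7) = -3/(3 + 3)*(-7) = -3/6*(-7) = -1*½*(-7) = -½*(-7) = 7/2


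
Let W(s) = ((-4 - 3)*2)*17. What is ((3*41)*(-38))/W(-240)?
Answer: 2337/119 ≈ 19.639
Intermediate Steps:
W(s) = -238 (W(s) = -7*2*17 = -14*17 = -238)
((3*41)*(-38))/W(-240) = ((3*41)*(-38))/(-238) = (123*(-38))*(-1/238) = -4674*(-1/238) = 2337/119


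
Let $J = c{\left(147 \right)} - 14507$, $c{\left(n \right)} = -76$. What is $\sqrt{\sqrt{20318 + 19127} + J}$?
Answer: $\sqrt{-14583 + 7 \sqrt{805}} \approx 119.93 i$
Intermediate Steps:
$J = -14583$ ($J = -76 - 14507 = -14583$)
$\sqrt{\sqrt{20318 + 19127} + J} = \sqrt{\sqrt{20318 + 19127} - 14583} = \sqrt{\sqrt{39445} - 14583} = \sqrt{7 \sqrt{805} - 14583} = \sqrt{-14583 + 7 \sqrt{805}}$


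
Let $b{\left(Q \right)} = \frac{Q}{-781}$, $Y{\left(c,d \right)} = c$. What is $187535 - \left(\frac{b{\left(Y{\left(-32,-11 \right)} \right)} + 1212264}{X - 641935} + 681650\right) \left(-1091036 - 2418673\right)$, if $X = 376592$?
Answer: $\frac{495779243587930701811}{207232883} \approx 2.3924 \cdot 10^{12}$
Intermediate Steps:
$b{\left(Q \right)} = - \frac{Q}{781}$ ($b{\left(Q \right)} = Q \left(- \frac{1}{781}\right) = - \frac{Q}{781}$)
$187535 - \left(\frac{b{\left(Y{\left(-32,-11 \right)} \right)} + 1212264}{X - 641935} + 681650\right) \left(-1091036 - 2418673\right) = 187535 - \left(\frac{\left(- \frac{1}{781}\right) \left(-32\right) + 1212264}{376592 - 641935} + 681650\right) \left(-1091036 - 2418673\right) = 187535 - \left(\frac{\frac{32}{781} + 1212264}{-265343} + 681650\right) \left(-3509709\right) = 187535 - \left(\frac{946778216}{781} \left(- \frac{1}{265343}\right) + 681650\right) \left(-3509709\right) = 187535 - \left(- \frac{946778216}{207232883} + 681650\right) \left(-3509709\right) = 187535 - \frac{141259347918734}{207232883} \left(-3509709\right) = 187535 - - \frac{495779204724511988406}{207232883} = 187535 + \frac{495779204724511988406}{207232883} = \frac{495779243587930701811}{207232883}$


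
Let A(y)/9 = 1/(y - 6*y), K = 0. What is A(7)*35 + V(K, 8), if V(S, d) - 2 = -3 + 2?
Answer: -8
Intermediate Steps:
A(y) = -9/(5*y) (A(y) = 9/(y - 6*y) = 9/((-5*y)) = 9*(-1/(5*y)) = -9/(5*y))
V(S, d) = 1 (V(S, d) = 2 + (-3 + 2) = 2 - 1 = 1)
A(7)*35 + V(K, 8) = -9/5/7*35 + 1 = -9/5*⅐*35 + 1 = -9/35*35 + 1 = -9 + 1 = -8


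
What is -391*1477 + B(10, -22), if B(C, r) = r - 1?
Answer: -577530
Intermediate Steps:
B(C, r) = -1 + r
-391*1477 + B(10, -22) = -391*1477 + (-1 - 22) = -577507 - 23 = -577530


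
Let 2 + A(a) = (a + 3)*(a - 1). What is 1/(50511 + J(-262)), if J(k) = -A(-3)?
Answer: 1/50513 ≈ 1.9797e-5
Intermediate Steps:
A(a) = -2 + (-1 + a)*(3 + a) (A(a) = -2 + (a + 3)*(a - 1) = -2 + (3 + a)*(-1 + a) = -2 + (-1 + a)*(3 + a))
J(k) = 2 (J(k) = -(-5 + (-3)² + 2*(-3)) = -(-5 + 9 - 6) = -1*(-2) = 2)
1/(50511 + J(-262)) = 1/(50511 + 2) = 1/50513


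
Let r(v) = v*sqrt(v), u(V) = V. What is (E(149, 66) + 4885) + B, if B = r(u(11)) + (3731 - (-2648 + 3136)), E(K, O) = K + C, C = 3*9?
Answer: 8304 + 11*sqrt(11) ≈ 8340.5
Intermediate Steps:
C = 27
r(v) = v**(3/2)
E(K, O) = 27 + K (E(K, O) = K + 27 = 27 + K)
B = 3243 + 11*sqrt(11) (B = 11**(3/2) + (3731 - (-2648 + 3136)) = 11*sqrt(11) + (3731 - 1*488) = 11*sqrt(11) + (3731 - 488) = 11*sqrt(11) + 3243 = 3243 + 11*sqrt(11) ≈ 3279.5)
(E(149, 66) + 4885) + B = ((27 + 149) + 4885) + (3243 + 11*sqrt(11)) = (176 + 4885) + (3243 + 11*sqrt(11)) = 5061 + (3243 + 11*sqrt(11)) = 8304 + 11*sqrt(11)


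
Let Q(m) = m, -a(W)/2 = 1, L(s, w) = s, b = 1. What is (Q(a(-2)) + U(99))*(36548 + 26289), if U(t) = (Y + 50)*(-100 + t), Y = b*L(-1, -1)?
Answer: -3204687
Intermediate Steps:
a(W) = -2 (a(W) = -2*1 = -2)
Y = -1 (Y = 1*(-1) = -1)
U(t) = -4900 + 49*t (U(t) = (-1 + 50)*(-100 + t) = 49*(-100 + t) = -4900 + 49*t)
(Q(a(-2)) + U(99))*(36548 + 26289) = (-2 + (-4900 + 49*99))*(36548 + 26289) = (-2 + (-4900 + 4851))*62837 = (-2 - 49)*62837 = -51*62837 = -3204687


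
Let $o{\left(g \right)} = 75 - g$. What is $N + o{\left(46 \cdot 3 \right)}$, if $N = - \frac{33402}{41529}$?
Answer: $- \frac{883243}{13843} \approx -63.804$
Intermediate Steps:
$N = - \frac{11134}{13843}$ ($N = \left(-33402\right) \frac{1}{41529} = - \frac{11134}{13843} \approx -0.80431$)
$N + o{\left(46 \cdot 3 \right)} = - \frac{11134}{13843} + \left(75 - 46 \cdot 3\right) = - \frac{11134}{13843} + \left(75 - 138\right) = - \frac{11134}{13843} - 63 = - \frac{883243}{13843}$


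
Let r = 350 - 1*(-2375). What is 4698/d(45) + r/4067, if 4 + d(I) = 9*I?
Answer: 20199491/1630867 ≈ 12.386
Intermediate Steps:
d(I) = -4 + 9*I
r = 2725 (r = 350 + 2375 = 2725)
4698/d(45) + r/4067 = 4698/(-4 + 9*45) + 2725/4067 = 4698/(-4 + 405) + 2725*(1/4067) = 4698/401 + 2725/4067 = 20199491/1630867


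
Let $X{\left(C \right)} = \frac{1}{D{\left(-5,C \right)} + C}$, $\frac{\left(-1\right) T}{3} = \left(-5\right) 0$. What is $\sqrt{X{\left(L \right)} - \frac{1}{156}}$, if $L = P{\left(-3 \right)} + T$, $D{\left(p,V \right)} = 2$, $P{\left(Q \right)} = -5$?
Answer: $\frac{i \sqrt{2067}}{78} \approx 0.58288 i$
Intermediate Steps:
$T = 0$ ($T = - 3 \left(\left(-5\right) 0\right) = \left(-3\right) 0 = 0$)
$L = -5$ ($L = -5 + 0 = -5$)
$X{\left(C \right)} = \frac{1}{2 + C}$
$\sqrt{X{\left(L \right)} - \frac{1}{156}} = \sqrt{\frac{1}{2 - 5} - \frac{1}{156}} = \sqrt{\frac{1}{-3} - \frac{1}{156}} = \sqrt{- \frac{1}{3} - \frac{1}{156}} = \sqrt{- \frac{53}{156}} = \frac{i \sqrt{2067}}{78}$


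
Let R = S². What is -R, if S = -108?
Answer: -11664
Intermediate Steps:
R = 11664 (R = (-108)² = 11664)
-R = -1*11664 = -11664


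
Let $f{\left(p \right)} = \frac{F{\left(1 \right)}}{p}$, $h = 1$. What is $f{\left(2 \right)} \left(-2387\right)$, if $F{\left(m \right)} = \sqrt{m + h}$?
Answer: $- \frac{2387 \sqrt{2}}{2} \approx -1687.9$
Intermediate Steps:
$F{\left(m \right)} = \sqrt{1 + m}$ ($F{\left(m \right)} = \sqrt{m + 1} = \sqrt{1 + m}$)
$f{\left(p \right)} = \frac{\sqrt{2}}{p}$ ($f{\left(p \right)} = \frac{\sqrt{1 + 1}}{p} = \frac{\sqrt{2}}{p}$)
$f{\left(2 \right)} \left(-2387\right) = \frac{\sqrt{2}}{2} \left(-2387\right) = - \frac{2387 \sqrt{2}}{2}$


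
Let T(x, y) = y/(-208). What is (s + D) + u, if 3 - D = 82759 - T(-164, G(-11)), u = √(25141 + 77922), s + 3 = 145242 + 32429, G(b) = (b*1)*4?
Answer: 4935435/52 + √103063 ≈ 95233.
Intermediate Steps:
G(b) = 4*b (G(b) = b*4 = 4*b)
T(x, y) = -y/208 (T(x, y) = y*(-1/208) = -y/208)
s = 177668 (s = -3 + (145242 + 32429) = -3 + 177671 = 177668)
u = √103063 ≈ 321.03
D = -4303301/52 (D = 3 - (82759 - (-1)*4*(-11)/208) = 3 - (82759 - (-1)*(-44)/208) = 3 - (82759 - 1*11/52) = 3 - (82759 - 11/52) = 3 - 1*4303457/52 = 3 - 4303457/52 = -4303301/52 ≈ -82756.)
(s + D) + u = (177668 - 4303301/52) + √103063 = 4935435/52 + √103063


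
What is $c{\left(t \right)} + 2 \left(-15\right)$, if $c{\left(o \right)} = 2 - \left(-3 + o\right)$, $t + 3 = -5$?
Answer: $-17$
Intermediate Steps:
$t = -8$ ($t = -3 - 5 = -8$)
$c{\left(o \right)} = 5 - o$
$c{\left(t \right)} + 2 \left(-15\right) = \left(5 - -8\right) + 2 \left(-15\right) = \left(5 + 8\right) - 30 = 13 - 30 = -17$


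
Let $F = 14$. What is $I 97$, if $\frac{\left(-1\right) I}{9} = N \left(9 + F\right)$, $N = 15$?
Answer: $-301185$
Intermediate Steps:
$I = -3105$ ($I = - 9 \cdot 15 \left(9 + 14\right) = - 9 \cdot 15 \cdot 23 = \left(-9\right) 345 = -3105$)
$I 97 = \left(-3105\right) 97 = -301185$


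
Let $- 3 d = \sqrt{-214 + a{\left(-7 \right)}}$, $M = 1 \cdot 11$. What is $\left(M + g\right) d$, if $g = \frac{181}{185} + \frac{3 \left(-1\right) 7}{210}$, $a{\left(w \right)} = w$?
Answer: $- \frac{293 i \sqrt{221}}{74} \approx - 58.862 i$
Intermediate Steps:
$g = \frac{65}{74}$ ($g = 181 \cdot \frac{1}{185} + \left(-3\right) 7 \cdot \frac{1}{210} = \frac{181}{185} - \frac{1}{10} = \frac{65}{74} \approx 0.87838$)
$M = 11$
$d = - \frac{i \sqrt{221}}{3}$ ($d = - \frac{\sqrt{-214 - 7}}{3} = - \frac{\sqrt{-221}}{3} = - \frac{i \sqrt{221}}{3} \approx - 4.9554 i$)
$\left(M + g\right) d = \left(11 + \frac{65}{74}\right) \left(- \frac{i \sqrt{221}}{3}\right) = \frac{879 \left(- \frac{i \sqrt{221}}{3}\right)}{74} = - \frac{293 i \sqrt{221}}{74}$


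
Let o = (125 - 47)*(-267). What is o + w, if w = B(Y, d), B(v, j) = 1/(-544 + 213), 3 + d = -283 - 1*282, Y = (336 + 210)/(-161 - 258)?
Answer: -6893407/331 ≈ -20826.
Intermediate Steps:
Y = -546/419 (Y = 546/(-419) = 546*(-1/419) = -546/419 ≈ -1.3031)
d = -568 (d = -3 + (-283 - 1*282) = -3 + (-283 - 282) = -3 - 565 = -568)
B(v, j) = -1/331 (B(v, j) = 1/(-331) = -1/331)
w = -1/331 ≈ -0.0030211
o = -20826 (o = 78*(-267) = -20826)
o + w = -20826 - 1/331 = -6893407/331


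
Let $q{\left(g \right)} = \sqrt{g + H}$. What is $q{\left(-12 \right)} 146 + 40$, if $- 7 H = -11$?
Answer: $40 + \frac{146 i \sqrt{511}}{7} \approx 40.0 + 471.48 i$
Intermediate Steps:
$H = \frac{11}{7}$ ($H = \left(- \frac{1}{7}\right) \left(-11\right) = \frac{11}{7} \approx 1.5714$)
$q{\left(g \right)} = \sqrt{\frac{11}{7} + g}$ ($q{\left(g \right)} = \sqrt{g + \frac{11}{7}} = \sqrt{\frac{11}{7} + g}$)
$q{\left(-12 \right)} 146 + 40 = \frac{\sqrt{77 + 49 \left(-12\right)}}{7} \cdot 146 + 40 = \frac{\sqrt{77 - 588}}{7} \cdot 146 + 40 = \frac{\sqrt{-511}}{7} \cdot 146 + 40 = \frac{i \sqrt{511}}{7} \cdot 146 + 40 = \frac{146 i \sqrt{511}}{7} + 40 = 40 + \frac{146 i \sqrt{511}}{7}$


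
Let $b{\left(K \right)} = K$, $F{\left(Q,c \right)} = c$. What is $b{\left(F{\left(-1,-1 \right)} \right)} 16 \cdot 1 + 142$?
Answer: $126$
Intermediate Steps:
$b{\left(F{\left(-1,-1 \right)} \right)} 16 \cdot 1 + 142 = - 16 \cdot 1 + 142 = \left(-1\right) 16 + 142 = -16 + 142 = 126$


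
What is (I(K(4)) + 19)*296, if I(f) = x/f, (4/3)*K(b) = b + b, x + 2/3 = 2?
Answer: 51208/9 ≈ 5689.8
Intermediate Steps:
x = 4/3 (x = -2/3 + 2 = 4/3 ≈ 1.3333)
K(b) = 3*b/2 (K(b) = 3*(b + b)/4 = 3*(2*b)/4 = 3*b/2)
I(f) = 4/(3*f)
(I(K(4)) + 19)*296 = (4/(3*(((3/2)*4))) + 19)*296 = ((4/3)/6 + 19)*296 = ((4/3)*(1/6) + 19)*296 = (2/9 + 19)*296 = (173/9)*296 = 51208/9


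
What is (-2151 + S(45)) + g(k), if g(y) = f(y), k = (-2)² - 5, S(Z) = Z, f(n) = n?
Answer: -2107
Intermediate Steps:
k = -1 (k = 4 - 5 = -1)
g(y) = y
(-2151 + S(45)) + g(k) = (-2151 + 45) - 1 = -2106 - 1 = -2107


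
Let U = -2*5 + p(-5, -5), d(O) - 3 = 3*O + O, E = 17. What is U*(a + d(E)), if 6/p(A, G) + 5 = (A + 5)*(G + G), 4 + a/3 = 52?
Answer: -2408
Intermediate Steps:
a = 144 (a = -12 + 3*52 = -12 + 156 = 144)
d(O) = 3 + 4*O (d(O) = 3 + (3*O + O) = 3 + 4*O)
p(A, G) = 6/(-5 + 2*G*(5 + A)) (p(A, G) = 6/(-5 + (A + 5)*(G + G)) = 6/(-5 + (5 + A)*(2*G)) = 6/(-5 + 2*G*(5 + A)))
U = -56/5 (U = -2*5 + 6/(-5 + 10*(-5) + 2*(-5)*(-5)) = -10 + 6/(-5 - 50 + 50) = -10 + 6/(-5) = -10 + 6*(-⅕) = -10 - 6/5 = -56/5 ≈ -11.200)
U*(a + d(E)) = -56*(144 + (3 + 4*17))/5 = -56*(144 + (3 + 68))/5 = -56*(144 + 71)/5 = -56/5*215 = -2408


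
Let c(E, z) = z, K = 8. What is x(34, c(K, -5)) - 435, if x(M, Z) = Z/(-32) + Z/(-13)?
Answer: -180735/416 ≈ -434.46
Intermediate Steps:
x(M, Z) = -45*Z/416 (x(M, Z) = Z*(-1/32) + Z*(-1/13) = -Z/32 - Z/13 = -45*Z/416)
x(34, c(K, -5)) - 435 = -45/416*(-5) - 435 = 225/416 - 435 = -180735/416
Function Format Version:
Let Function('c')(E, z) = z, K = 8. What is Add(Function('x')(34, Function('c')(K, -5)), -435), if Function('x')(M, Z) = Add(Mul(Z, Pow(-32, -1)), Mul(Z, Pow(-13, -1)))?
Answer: Rational(-180735, 416) ≈ -434.46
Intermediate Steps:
Function('x')(M, Z) = Mul(Rational(-45, 416), Z) (Function('x')(M, Z) = Add(Mul(Z, Rational(-1, 32)), Mul(Z, Rational(-1, 13))) = Add(Mul(Rational(-1, 32), Z), Mul(Rational(-1, 13), Z)) = Mul(Rational(-45, 416), Z))
Add(Function('x')(34, Function('c')(K, -5)), -435) = Add(Mul(Rational(-45, 416), -5), -435) = Add(Rational(225, 416), -435) = Rational(-180735, 416)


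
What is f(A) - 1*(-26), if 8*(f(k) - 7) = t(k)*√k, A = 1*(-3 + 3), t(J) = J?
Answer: 33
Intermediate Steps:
A = 0 (A = 1*0 = 0)
f(k) = 7 + k^(3/2)/8 (f(k) = 7 + (k*√k)/8 = 7 + k^(3/2)/8)
f(A) - 1*(-26) = (7 + 0^(3/2)/8) - 1*(-26) = (7 + (⅛)*0) + 26 = (7 + 0) + 26 = 7 + 26 = 33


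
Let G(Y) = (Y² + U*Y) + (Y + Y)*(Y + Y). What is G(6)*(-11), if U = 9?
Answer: -2574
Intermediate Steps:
G(Y) = 5*Y² + 9*Y (G(Y) = (Y² + 9*Y) + (Y + Y)*(Y + Y) = (Y² + 9*Y) + (2*Y)*(2*Y) = (Y² + 9*Y) + 4*Y² = 5*Y² + 9*Y)
G(6)*(-11) = (6*(9 + 5*6))*(-11) = (6*(9 + 30))*(-11) = (6*39)*(-11) = 234*(-11) = -2574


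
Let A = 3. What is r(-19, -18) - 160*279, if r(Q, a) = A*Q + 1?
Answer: -44696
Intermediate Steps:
r(Q, a) = 1 + 3*Q (r(Q, a) = 3*Q + 1 = 1 + 3*Q)
r(-19, -18) - 160*279 = (1 + 3*(-19)) - 160*279 = (1 - 57) - 44640 = -56 - 44640 = -44696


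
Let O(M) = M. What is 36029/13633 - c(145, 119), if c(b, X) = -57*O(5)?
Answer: 3921434/13633 ≈ 287.64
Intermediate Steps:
c(b, X) = -285 (c(b, X) = -57*5 = -285)
36029/13633 - c(145, 119) = 36029/13633 - 1*(-285) = 36029*(1/13633) + 285 = 36029/13633 + 285 = 3921434/13633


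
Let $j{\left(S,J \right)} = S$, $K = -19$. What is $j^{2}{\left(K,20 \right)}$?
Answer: $361$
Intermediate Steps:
$j^{2}{\left(K,20 \right)} = \left(-19\right)^{2} = 361$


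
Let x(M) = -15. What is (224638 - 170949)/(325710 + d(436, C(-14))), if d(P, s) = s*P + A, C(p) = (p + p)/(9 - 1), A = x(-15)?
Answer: 53689/324169 ≈ 0.16562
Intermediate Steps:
A = -15
C(p) = p/4 (C(p) = (2*p)/8 = (2*p)*(⅛) = p/4)
d(P, s) = -15 + P*s (d(P, s) = s*P - 15 = P*s - 15 = -15 + P*s)
(224638 - 170949)/(325710 + d(436, C(-14))) = (224638 - 170949)/(325710 + (-15 + 436*((¼)*(-14)))) = 53689/(325710 + (-15 + 436*(-7/2))) = 53689/(325710 + (-15 - 1526)) = 53689/(325710 - 1541) = 53689/324169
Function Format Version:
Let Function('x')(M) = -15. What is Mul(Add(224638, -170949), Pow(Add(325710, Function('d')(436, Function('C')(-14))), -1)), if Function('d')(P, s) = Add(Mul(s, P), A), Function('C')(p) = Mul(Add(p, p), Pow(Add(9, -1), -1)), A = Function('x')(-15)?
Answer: Rational(53689, 324169) ≈ 0.16562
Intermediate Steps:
A = -15
Function('C')(p) = Mul(Rational(1, 4), p) (Function('C')(p) = Mul(Mul(2, p), Pow(8, -1)) = Mul(Mul(2, p), Rational(1, 8)) = Mul(Rational(1, 4), p))
Function('d')(P, s) = Add(-15, Mul(P, s)) (Function('d')(P, s) = Add(Mul(s, P), -15) = Add(Mul(P, s), -15) = Add(-15, Mul(P, s)))
Mul(Add(224638, -170949), Pow(Add(325710, Function('d')(436, Function('C')(-14))), -1)) = Mul(Add(224638, -170949), Pow(Add(325710, Add(-15, Mul(436, Mul(Rational(1, 4), -14)))), -1)) = Mul(53689, Pow(Add(325710, Add(-15, Mul(436, Rational(-7, 2)))), -1)) = Mul(53689, Pow(Add(325710, Add(-15, -1526)), -1)) = Mul(53689, Pow(Add(325710, -1541), -1)) = Mul(53689, Pow(324169, -1)) = Mul(53689, Rational(1, 324169)) = Rational(53689, 324169)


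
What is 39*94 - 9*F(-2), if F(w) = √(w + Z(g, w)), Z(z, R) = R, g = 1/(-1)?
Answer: 3666 - 18*I ≈ 3666.0 - 18.0*I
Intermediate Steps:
g = -1 (g = 1*(-1) = -1)
F(w) = √2*√w (F(w) = √(w + w) = √(2*w) = √2*√w)
39*94 - 9*F(-2) = 39*94 - 9*√2*√(-2) = 3666 - 9*√2*I*√2 = 3666 - 18*I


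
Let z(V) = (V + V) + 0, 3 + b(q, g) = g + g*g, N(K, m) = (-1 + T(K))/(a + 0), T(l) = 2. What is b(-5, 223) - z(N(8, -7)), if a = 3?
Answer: 149845/3 ≈ 49948.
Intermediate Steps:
N(K, m) = ⅓ (N(K, m) = (-1 + 2)/(3 + 0) = 1/3 = 1*(⅓) = ⅓)
b(q, g) = -3 + g + g² (b(q, g) = -3 + (g + g*g) = -3 + (g + g²) = -3 + g + g²)
z(V) = 2*V (z(V) = 2*V + 0 = 2*V)
b(-5, 223) - z(N(8, -7)) = (-3 + 223 + 223²) - 2/3 = (-3 + 223 + 49729) - 1*⅔ = 49949 - ⅔ = 149845/3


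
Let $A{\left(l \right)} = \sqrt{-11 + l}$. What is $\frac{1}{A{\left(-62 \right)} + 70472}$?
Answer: $\frac{70472}{4966302857} - \frac{i \sqrt{73}}{4966302857} \approx 1.419 \cdot 10^{-5} - 1.7204 \cdot 10^{-9} i$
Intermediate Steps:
$\frac{1}{A{\left(-62 \right)} + 70472} = \frac{1}{\sqrt{-11 - 62} + 70472} = \frac{1}{\sqrt{-73} + 70472} = \frac{1}{i \sqrt{73} + 70472} = \frac{1}{70472 + i \sqrt{73}}$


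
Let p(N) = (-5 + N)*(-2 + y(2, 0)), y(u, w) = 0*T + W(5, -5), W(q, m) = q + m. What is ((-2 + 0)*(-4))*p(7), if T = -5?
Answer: -32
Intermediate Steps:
W(q, m) = m + q
y(u, w) = 0 (y(u, w) = 0*(-5) + (-5 + 5) = 0 + 0 = 0)
p(N) = 10 - 2*N (p(N) = (-5 + N)*(-2 + 0) = (-5 + N)*(-2) = 10 - 2*N)
((-2 + 0)*(-4))*p(7) = ((-2 + 0)*(-4))*(10 - 2*7) = (-2*(-4))*(10 - 14) = 8*(-4) = -32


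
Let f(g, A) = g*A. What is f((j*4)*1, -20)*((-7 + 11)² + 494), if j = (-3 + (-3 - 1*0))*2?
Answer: 489600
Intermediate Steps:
j = -12 (j = (-3 + (-3 + 0))*2 = (-3 - 3)*2 = -6*2 = -12)
f(g, A) = A*g
f((j*4)*1, -20)*((-7 + 11)² + 494) = (-20*(-12*4))*((-7 + 11)² + 494) = (-(-960))*(4² + 494) = (-20*(-48))*(16 + 494) = 960*510 = 489600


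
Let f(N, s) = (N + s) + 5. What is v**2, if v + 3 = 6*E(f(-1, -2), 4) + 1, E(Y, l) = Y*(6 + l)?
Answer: 13924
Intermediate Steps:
f(N, s) = 5 + N + s
v = 118 (v = -3 + (6*((5 - 1 - 2)*(6 + 4)) + 1) = -3 + (6*(2*10) + 1) = -3 + (6*20 + 1) = -3 + (120 + 1) = -3 + 121 = 118)
v**2 = 118**2 = 13924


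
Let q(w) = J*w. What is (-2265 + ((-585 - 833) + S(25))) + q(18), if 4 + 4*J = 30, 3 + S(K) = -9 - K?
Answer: -3603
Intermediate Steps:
S(K) = -12 - K (S(K) = -3 + (-9 - K) = -12 - K)
J = 13/2 (J = -1 + (¼)*30 = -1 + 15/2 = 13/2 ≈ 6.5000)
q(w) = 13*w/2
(-2265 + ((-585 - 833) + S(25))) + q(18) = (-2265 + ((-585 - 833) + (-12 - 1*25))) + (13/2)*18 = (-2265 + (-1418 + (-12 - 25))) + 117 = (-2265 + (-1418 - 37)) + 117 = (-2265 - 1455) + 117 = -3720 + 117 = -3603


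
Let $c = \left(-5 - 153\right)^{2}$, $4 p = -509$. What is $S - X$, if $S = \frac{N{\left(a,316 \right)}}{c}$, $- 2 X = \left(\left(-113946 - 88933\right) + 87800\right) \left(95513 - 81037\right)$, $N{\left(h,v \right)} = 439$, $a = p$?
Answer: $- \frac{20793559144689}{24964} \approx -8.3294 \cdot 10^{8}$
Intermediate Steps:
$p = - \frac{509}{4}$ ($p = \frac{1}{4} \left(-509\right) = - \frac{509}{4} \approx -127.25$)
$a = - \frac{509}{4} \approx -127.25$
$c = 24964$ ($c = \left(-158\right)^{2} = 24964$)
$X = 832941802$ ($X = - \frac{\left(\left(-113946 - 88933\right) + 87800\right) \left(95513 - 81037\right)}{2} = - \frac{\left(\left(-113946 - 88933\right) + 87800\right) 14476}{2} = - \frac{\left(-202879 + 87800\right) 14476}{2} = - \frac{\left(-115079\right) 14476}{2} = \left(- \frac{1}{2}\right) \left(-1665883604\right) = 832941802$)
$S = \frac{439}{24964} \approx 0.017585$
$S - X = \frac{439}{24964} - 832941802 = - \frac{20793559144689}{24964}$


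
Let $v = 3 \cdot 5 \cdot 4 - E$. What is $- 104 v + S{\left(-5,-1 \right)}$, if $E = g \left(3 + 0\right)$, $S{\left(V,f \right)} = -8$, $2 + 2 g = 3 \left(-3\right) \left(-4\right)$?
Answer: $-944$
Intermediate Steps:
$g = 17$ ($g = -1 + \frac{3 \left(-3\right) \left(-4\right)}{2} = -1 + \frac{\left(-9\right) \left(-4\right)}{2} = -1 + \frac{1}{2} \cdot 36 = -1 + 18 = 17$)
$E = 51$ ($E = 17 \left(3 + 0\right) = 17 \cdot 3 = 51$)
$v = 9$ ($v = 3 \cdot 5 \cdot 4 - 51 = 3 \cdot 20 - 51 = 60 - 51 = 9$)
$- 104 v + S{\left(-5,-1 \right)} = \left(-104\right) 9 - 8 = -936 - 8 = -944$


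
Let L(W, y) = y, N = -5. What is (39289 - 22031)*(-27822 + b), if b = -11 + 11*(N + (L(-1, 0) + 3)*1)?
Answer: -480721590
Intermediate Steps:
b = -33 (b = -11 + 11*(-5 + (0 + 3)*1) = -11 + 11*(-5 + 3*1) = -11 + 11*(-5 + 3) = -11 + 11*(-2) = -11 - 22 = -33)
(39289 - 22031)*(-27822 + b) = (39289 - 22031)*(-27822 - 33) = 17258*(-27855) = -480721590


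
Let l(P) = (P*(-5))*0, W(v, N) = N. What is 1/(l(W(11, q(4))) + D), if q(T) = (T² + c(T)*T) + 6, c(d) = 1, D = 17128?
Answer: 1/17128 ≈ 5.8384e-5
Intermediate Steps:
q(T) = 6 + T + T² (q(T) = (T² + 1*T) + 6 = (T² + T) + 6 = (T + T²) + 6 = 6 + T + T²)
l(P) = 0 (l(P) = -5*P*0 = 0)
1/(l(W(11, q(4))) + D) = 1/(0 + 17128) = 1/17128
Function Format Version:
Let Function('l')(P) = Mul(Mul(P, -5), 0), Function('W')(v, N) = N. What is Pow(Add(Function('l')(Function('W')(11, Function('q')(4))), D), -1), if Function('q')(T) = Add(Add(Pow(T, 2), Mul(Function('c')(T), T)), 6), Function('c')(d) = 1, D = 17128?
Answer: Rational(1, 17128) ≈ 5.8384e-5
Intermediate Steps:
Function('q')(T) = Add(6, T, Pow(T, 2)) (Function('q')(T) = Add(Add(Pow(T, 2), Mul(1, T)), 6) = Add(Add(Pow(T, 2), T), 6) = Add(Add(T, Pow(T, 2)), 6) = Add(6, T, Pow(T, 2)))
Function('l')(P) = 0 (Function('l')(P) = Mul(Mul(-5, P), 0) = 0)
Pow(Add(Function('l')(Function('W')(11, Function('q')(4))), D), -1) = Pow(Add(0, 17128), -1) = Pow(17128, -1) = Rational(1, 17128)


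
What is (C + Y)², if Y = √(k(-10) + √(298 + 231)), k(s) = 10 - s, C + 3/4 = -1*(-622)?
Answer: 6175913/16 + 2485*√43/2 ≈ 3.9414e+5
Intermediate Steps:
C = 2485/4 (C = -¾ - 1*(-622) = -¾ + 622 = 2485/4 ≈ 621.25)
Y = √43 (Y = √((10 - 1*(-10)) + √(298 + 231)) = √((10 + 10) + √529) = √(20 + 23) = √43 ≈ 6.5574)
(C + Y)² = (2485/4 + √43)²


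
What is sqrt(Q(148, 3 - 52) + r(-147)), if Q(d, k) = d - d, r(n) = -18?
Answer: 3*I*sqrt(2) ≈ 4.2426*I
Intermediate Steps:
Q(d, k) = 0
sqrt(Q(148, 3 - 52) + r(-147)) = sqrt(0 - 18) = sqrt(-18) = 3*I*sqrt(2)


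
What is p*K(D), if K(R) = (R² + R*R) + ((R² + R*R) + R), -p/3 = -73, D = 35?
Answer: 1080765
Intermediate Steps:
p = 219 (p = -3*(-73) = 219)
K(R) = R + 4*R² (K(R) = (R² + R²) + ((R² + R²) + R) = 2*R² + (2*R² + R) = 2*R² + (R + 2*R²) = R + 4*R²)
p*K(D) = 219*(35*(1 + 4*35)) = 219*(35*(1 + 140)) = 219*(35*141) = 219*4935 = 1080765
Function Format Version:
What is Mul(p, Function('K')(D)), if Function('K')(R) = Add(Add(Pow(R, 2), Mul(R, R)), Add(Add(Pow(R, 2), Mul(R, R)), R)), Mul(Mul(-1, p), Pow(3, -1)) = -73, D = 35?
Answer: 1080765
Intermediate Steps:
p = 219 (p = Mul(-3, -73) = 219)
Function('K')(R) = Add(R, Mul(4, Pow(R, 2))) (Function('K')(R) = Add(Add(Pow(R, 2), Pow(R, 2)), Add(Add(Pow(R, 2), Pow(R, 2)), R)) = Add(Mul(2, Pow(R, 2)), Add(Mul(2, Pow(R, 2)), R)) = Add(Mul(2, Pow(R, 2)), Add(R, Mul(2, Pow(R, 2)))) = Add(R, Mul(4, Pow(R, 2))))
Mul(p, Function('K')(D)) = Mul(219, Mul(35, Add(1, Mul(4, 35)))) = Mul(219, Mul(35, Add(1, 140))) = Mul(219, Mul(35, 141)) = Mul(219, 4935) = 1080765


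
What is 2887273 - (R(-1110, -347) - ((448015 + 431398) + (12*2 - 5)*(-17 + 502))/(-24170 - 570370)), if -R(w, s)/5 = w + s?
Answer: 428066794223/148635 ≈ 2.8800e+6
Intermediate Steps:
R(w, s) = -5*s - 5*w (R(w, s) = -5*(w + s) = -5*(s + w) = -5*s - 5*w)
2887273 - (R(-1110, -347) - ((448015 + 431398) + (12*2 - 5)*(-17 + 502))/(-24170 - 570370)) = 2887273 - ((-5*(-347) - 5*(-1110)) - ((448015 + 431398) + (12*2 - 5)*(-17 + 502))/(-24170 - 570370)) = 2887273 - ((1735 + 5550) - (879413 + (24 - 5)*485)/(-594540)) = 2887273 - (7285 - (879413 + 19*485)*(-1)/594540) = 2887273 - (7285 - (879413 + 9215)*(-1)/594540) = 2887273 - (7285 - 888628*(-1)/594540) = 2887273 - (7285 - 1*(-222157/148635)) = 2887273 - (7285 + 222157/148635) = 2887273 - 1*1083028132/148635 = 2887273 - 1083028132/148635 = 428066794223/148635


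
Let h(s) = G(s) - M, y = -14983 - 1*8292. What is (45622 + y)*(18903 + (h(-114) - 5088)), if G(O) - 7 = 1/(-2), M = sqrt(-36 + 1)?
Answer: 617738121/2 - 22347*I*sqrt(35) ≈ 3.0887e+8 - 1.3221e+5*I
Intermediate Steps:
M = I*sqrt(35) (M = sqrt(-35) = I*sqrt(35) ≈ 5.9161*I)
y = -23275 (y = -14983 - 8292 = -23275)
G(O) = 13/2 (G(O) = 7 + 1/(-2) = 7 - 1/2 = 13/2)
h(s) = 13/2 - I*sqrt(35)
(45622 + y)*(18903 + (h(-114) - 5088)) = (45622 - 23275)*(18903 + ((13/2 - I*sqrt(35)) - 5088)) = 22347*(18903 + (-10163/2 - I*sqrt(35))) = 22347*(27643/2 - I*sqrt(35)) = 617738121/2 - 22347*I*sqrt(35)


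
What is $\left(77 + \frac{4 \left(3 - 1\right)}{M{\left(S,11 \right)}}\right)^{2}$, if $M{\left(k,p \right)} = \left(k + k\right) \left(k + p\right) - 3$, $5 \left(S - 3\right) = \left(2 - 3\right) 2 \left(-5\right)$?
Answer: $\frac{146337409}{24649} \approx 5936.9$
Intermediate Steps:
$S = 5$ ($S = 3 + \frac{\left(2 - 3\right) 2 \left(-5\right)}{5} = 3 + \frac{\left(-1\right) 2 \left(-5\right)}{5} = 3 + \frac{\left(-2\right) \left(-5\right)}{5} = 3 + \frac{1}{5} \cdot 10 = 3 + 2 = 5$)
$M{\left(k,p \right)} = -3 + 2 k \left(k + p\right)$ ($M{\left(k,p \right)} = 2 k \left(k + p\right) - 3 = -3 + 2 k \left(k + p\right)$)
$\left(77 + \frac{4 \left(3 - 1\right)}{M{\left(S,11 \right)}}\right)^{2} = \left(77 + \frac{4 \left(3 - 1\right)}{-3 + 2 \cdot 5^{2} + 2 \cdot 5 \cdot 11}\right)^{2} = \left(77 + \frac{4 \cdot 2}{-3 + 2 \cdot 25 + 110}\right)^{2} = \left(77 + \frac{8}{-3 + 50 + 110}\right)^{2} = \left(77 + \frac{8}{157}\right)^{2} = \left(\frac{12097}{157}\right)^{2} = \frac{146337409}{24649}$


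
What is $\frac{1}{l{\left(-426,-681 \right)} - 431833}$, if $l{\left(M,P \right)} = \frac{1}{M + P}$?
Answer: $- \frac{1107}{478039132} \approx -2.3157 \cdot 10^{-6}$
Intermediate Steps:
$\frac{1}{l{\left(-426,-681 \right)} - 431833} = \frac{1}{\frac{1}{-426 - 681} - 431833} = \frac{1}{\frac{1}{-1107} - 431833} = \frac{1}{- \frac{1}{1107} - 431833} = \frac{1}{- \frac{478039132}{1107}} = - \frac{1107}{478039132}$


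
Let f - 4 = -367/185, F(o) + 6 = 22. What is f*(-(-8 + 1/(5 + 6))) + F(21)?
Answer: 65011/2035 ≈ 31.946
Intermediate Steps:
F(o) = 16 (F(o) = -6 + 22 = 16)
f = 373/185 (f = 4 - 367/185 = 373/185 ≈ 2.0162)
f*(-(-8 + 1/(5 + 6))) + F(21) = 373*(-(-8 + 1/(5 + 6)))/185 + 16 = 373*(-(-8 + 1/11))/185 + 16 = 373*(-1*(-87/11))/185 + 16 = (373/185)*(87/11) + 16 = 32451/2035 + 16 = 65011/2035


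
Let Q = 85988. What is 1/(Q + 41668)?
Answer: 1/127656 ≈ 7.8336e-6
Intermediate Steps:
1/(Q + 41668) = 1/(85988 + 41668) = 1/127656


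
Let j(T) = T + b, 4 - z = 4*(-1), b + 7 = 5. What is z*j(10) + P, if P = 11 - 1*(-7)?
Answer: 82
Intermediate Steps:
b = -2 (b = -7 + 5 = -2)
z = 8 (z = 4 - 4*(-1) = 4 - 1*(-4) = 4 + 4 = 8)
j(T) = -2 + T (j(T) = T - 2 = -2 + T)
P = 18 (P = 11 + 7 = 18)
z*j(10) + P = 8*(-2 + 10) + 18 = 8*8 + 18 = 64 + 18 = 82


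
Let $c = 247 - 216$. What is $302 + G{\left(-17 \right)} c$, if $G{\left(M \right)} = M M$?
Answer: $9261$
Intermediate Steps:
$G{\left(M \right)} = M^{2}$
$c = 31$
$302 + G{\left(-17 \right)} c = 302 + \left(-17\right)^{2} \cdot 31 = 302 + 289 \cdot 31 = 302 + 8959 = 9261$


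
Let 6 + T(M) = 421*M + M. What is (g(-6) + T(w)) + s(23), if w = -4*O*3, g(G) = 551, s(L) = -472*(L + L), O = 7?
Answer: -56615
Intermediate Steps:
s(L) = -944*L
w = -84 (w = -4*7*3 = -28*3 = -84)
T(M) = -6 + 422*M (T(M) = -6 + (421*M + M) = -6 + 422*M)
(g(-6) + T(w)) + s(23) = (551 + (-6 + 422*(-84))) - 944*23 = (551 + (-6 - 35448)) - 21712 = (551 - 35454) - 21712 = -34903 - 21712 = -56615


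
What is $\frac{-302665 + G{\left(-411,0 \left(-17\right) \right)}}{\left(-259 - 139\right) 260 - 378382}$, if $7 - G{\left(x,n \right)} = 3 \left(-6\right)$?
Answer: $\frac{151320}{240931} \approx 0.62806$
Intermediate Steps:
$G{\left(x,n \right)} = 25$ ($G{\left(x,n \right)} = 7 - 3 \left(-6\right) = 7 - -18 = 7 + 18 = 25$)
$\frac{-302665 + G{\left(-411,0 \left(-17\right) \right)}}{\left(-259 - 139\right) 260 - 378382} = \frac{-302665 + 25}{\left(-259 - 139\right) 260 - 378382} = - \frac{302640}{\left(-398\right) 260 - 378382} = - \frac{302640}{-103480 - 378382} = - \frac{302640}{-481862} = \left(-302640\right) \left(- \frac{1}{481862}\right) = \frac{151320}{240931}$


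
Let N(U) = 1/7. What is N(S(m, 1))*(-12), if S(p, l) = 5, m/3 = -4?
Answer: -12/7 ≈ -1.7143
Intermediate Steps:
m = -12 (m = 3*(-4) = -12)
N(U) = ⅐
N(S(m, 1))*(-12) = (⅐)*(-12) = -12/7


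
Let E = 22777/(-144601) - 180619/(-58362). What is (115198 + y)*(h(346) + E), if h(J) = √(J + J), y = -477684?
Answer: -4492719766394035/4219601781 - 724972*√173 ≈ -1.0600e+7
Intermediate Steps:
E = 24788376745/8439203562 (E = 22777*(-1/144601) - 180619*(-1/58362) = -22777/144601 + 180619/58362 = 24788376745/8439203562 ≈ 2.9373)
h(J) = √2*√J (h(J) = √(2*J) = √2*√J)
(115198 + y)*(h(346) + E) = (115198 - 477684)*(√2*√346 + 24788376745/8439203562) = -362486*(2*√173 + 24788376745/8439203562) = -362486*(24788376745/8439203562 + 2*√173) = -4492719766394035/4219601781 - 724972*√173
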